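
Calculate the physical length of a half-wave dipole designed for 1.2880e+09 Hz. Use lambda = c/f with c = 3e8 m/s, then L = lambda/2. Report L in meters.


lambda = c / f = 3.0000e+08 / 1.2880e+09 = 0.2329193 m
L = lambda / 2 = 0.2329193 / 2 = 0.1165 m

0.1165 m


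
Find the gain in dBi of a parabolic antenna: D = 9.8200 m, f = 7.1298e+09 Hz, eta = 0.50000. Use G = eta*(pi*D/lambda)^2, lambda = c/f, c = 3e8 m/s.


lambda = c / f = 3.0000e+08 / 7.1298e+09 = 0.04207692 m
G_linear = 0.50000 * (pi * 9.8200 / 0.04207692)^2 = 268784.9
G_dBi = 10 * log10(268784.9) = 54.29 dBi

54.29 dBi


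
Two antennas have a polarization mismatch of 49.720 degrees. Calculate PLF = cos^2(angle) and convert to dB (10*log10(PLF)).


PLF_linear = cos^2(49.720 deg) = 0.4179927
PLF_dB = 10 * log10(0.4179927) = -3.788 dB

-3.788 dB


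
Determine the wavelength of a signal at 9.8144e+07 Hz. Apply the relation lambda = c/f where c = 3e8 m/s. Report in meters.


lambda = c / f = 3.0000e+08 / 9.8144e+07 = 3.057 m

3.057 m


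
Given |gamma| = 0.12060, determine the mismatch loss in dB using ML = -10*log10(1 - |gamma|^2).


ML = -10 * log10(1 - 0.12060^2) = -10 * log10(0.98545564) = 0.06363 dB

0.06363 dB


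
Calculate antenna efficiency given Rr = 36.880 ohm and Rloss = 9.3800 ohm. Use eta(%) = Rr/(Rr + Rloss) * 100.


eta = 36.880 / (36.880 + 9.3800) * 100 = 79.72%

79.72%


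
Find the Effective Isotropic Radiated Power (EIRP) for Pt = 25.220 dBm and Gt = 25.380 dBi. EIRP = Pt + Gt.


EIRP = Pt + Gt = 25.220 + 25.380 = 50.60 dBm

50.60 dBm


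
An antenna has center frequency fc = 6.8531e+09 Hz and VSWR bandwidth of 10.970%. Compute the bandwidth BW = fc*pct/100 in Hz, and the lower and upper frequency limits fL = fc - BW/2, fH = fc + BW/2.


BW = 6.8531e+09 * 10.970/100 = 7.517851e+08 Hz
fL = 6.8531e+09 - 7.517851e+08/2 = 6.477e+09 Hz
fH = 6.8531e+09 + 7.517851e+08/2 = 7.229e+09 Hz

BW=7.518e+08 Hz, fL=6.477e+09 Hz, fH=7.229e+09 Hz


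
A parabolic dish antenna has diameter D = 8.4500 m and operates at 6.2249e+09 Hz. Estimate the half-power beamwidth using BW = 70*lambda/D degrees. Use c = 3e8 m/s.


lambda = c / f = 3.0000e+08 / 6.2249e+09 = 0.04819355 m
BW = 70 * 0.04819355 / 8.4500 = 0.3992 deg

0.3992 deg


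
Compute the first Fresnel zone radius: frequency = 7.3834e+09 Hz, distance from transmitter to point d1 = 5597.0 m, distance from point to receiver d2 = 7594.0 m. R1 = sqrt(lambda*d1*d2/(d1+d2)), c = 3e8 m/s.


lambda = c / f = 3.0000e+08 / 7.3834e+09 = 0.04063169 m
R1 = sqrt(0.04063169 * 5597.0 * 7594.0 / (5597.0 + 7594.0)) = 11.44 m

11.44 m


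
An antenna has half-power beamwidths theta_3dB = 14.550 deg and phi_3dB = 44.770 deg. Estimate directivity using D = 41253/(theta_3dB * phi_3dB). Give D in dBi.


D_linear = 41253 / (14.550 * 44.770) = 63.32941
D_dBi = 10 * log10(63.32941) = 18.02 dBi

18.02 dBi


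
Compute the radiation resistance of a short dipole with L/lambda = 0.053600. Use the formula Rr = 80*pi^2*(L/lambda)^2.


Rr = 80 * pi^2 * (0.053600)^2 = 80 * 9.869604 * 2.872960e-03 = 2.268 ohm

2.268 ohm


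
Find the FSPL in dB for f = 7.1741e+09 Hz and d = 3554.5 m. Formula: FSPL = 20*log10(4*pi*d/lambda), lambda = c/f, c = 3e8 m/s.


lambda = c / f = 3.0000e+08 / 7.1741e+09 = 0.04181709 m
FSPL = 20 * log10(4*pi*3554.5/0.04181709) = 120.6 dB

120.6 dB


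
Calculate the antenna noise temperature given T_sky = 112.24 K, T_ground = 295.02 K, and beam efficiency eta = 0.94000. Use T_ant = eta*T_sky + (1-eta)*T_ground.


T_ant = 0.94000 * 112.24 + (1 - 0.94000) * 295.02 = 123.2 K

123.2 K


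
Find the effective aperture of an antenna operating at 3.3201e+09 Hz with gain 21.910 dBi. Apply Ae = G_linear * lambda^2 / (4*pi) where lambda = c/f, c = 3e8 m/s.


lambda = c / f = 3.0000e+08 / 3.3201e+09 = 0.09035872 m
G_linear = 10^(21.910/10) = 155.2387
Ae = G_linear * lambda^2 / (4*pi) = 155.2387 * 0.09035872^2 / (4*pi) = 0.1009 m^2

0.1009 m^2


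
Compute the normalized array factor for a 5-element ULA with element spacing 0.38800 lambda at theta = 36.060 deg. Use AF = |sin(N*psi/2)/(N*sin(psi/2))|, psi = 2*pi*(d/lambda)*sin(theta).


psi = 2*pi*0.38800*sin(36.060 deg) = 1.435012 rad
AF = |sin(5*1.435012/2) / (5*sin(1.435012/2))| = 0.1312

0.1312


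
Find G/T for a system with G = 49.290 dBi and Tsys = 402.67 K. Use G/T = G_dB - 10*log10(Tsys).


G/T = 49.290 - 10*log10(402.67) = 49.290 - 26.04949 = 23.24 dB/K

23.24 dB/K


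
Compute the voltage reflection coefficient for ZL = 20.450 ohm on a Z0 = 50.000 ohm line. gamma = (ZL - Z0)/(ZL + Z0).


gamma = (20.450 - 50.000) / (20.450 + 50.000) = -0.4194

-0.4194


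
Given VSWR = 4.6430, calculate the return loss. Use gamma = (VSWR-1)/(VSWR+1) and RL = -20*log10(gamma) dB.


gamma = (4.6430 - 1) / (4.6430 + 1) = 0.6455786
RL = -20 * log10(0.6455786) = 3.801 dB

3.801 dB


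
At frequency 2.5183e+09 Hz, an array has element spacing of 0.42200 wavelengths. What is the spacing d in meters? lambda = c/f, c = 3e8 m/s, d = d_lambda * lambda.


lambda = c / f = 3.0000e+08 / 2.5183e+09 = 0.1191280 m
d = 0.42200 * 0.1191280 = 0.05027 m

0.05027 m


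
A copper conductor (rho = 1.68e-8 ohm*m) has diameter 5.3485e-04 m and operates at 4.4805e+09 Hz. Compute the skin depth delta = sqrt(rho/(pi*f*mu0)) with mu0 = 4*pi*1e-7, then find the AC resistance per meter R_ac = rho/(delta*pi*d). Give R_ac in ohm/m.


delta = sqrt(1.68e-8 / (pi * 4.4805e+09 * 4*pi*1e-7)) = 9.745666e-07 m
R_ac = 1.68e-8 / (9.745666e-07 * pi * 5.3485e-04) = 10.26 ohm/m

10.26 ohm/m


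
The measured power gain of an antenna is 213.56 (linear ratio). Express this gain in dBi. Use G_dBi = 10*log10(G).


G_dBi = 10 * log10(213.56) = 23.30 dBi

23.30 dBi


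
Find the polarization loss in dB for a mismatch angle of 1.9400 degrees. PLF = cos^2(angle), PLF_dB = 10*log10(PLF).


PLF_linear = cos^2(1.9400 deg) = 0.9988540
PLF_dB = 10 * log10(0.9988540) = -4.980e-03 dB

-4.980e-03 dB


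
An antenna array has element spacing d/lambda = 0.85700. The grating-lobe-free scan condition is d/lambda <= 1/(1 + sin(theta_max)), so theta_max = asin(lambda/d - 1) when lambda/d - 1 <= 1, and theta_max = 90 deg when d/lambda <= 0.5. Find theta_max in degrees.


lambda/d - 1 = 1/0.85700 - 1 = 0.1668611
theta_max = asin(0.1668611) = 9.605 deg

9.605 deg


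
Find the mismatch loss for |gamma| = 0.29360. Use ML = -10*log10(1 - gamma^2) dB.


ML = -10 * log10(1 - 0.29360^2) = -10 * log10(0.91379904) = 0.3915 dB

0.3915 dB


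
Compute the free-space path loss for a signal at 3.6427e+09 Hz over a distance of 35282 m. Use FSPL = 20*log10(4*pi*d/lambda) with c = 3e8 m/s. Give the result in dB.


lambda = c / f = 3.0000e+08 / 3.6427e+09 = 0.08235649 m
FSPL = 20 * log10(4*pi*35282/0.08235649) = 134.6 dB

134.6 dB


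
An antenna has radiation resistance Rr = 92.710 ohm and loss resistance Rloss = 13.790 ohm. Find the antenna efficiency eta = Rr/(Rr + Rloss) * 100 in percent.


eta = 92.710 / (92.710 + 13.790) * 100 = 87.05%

87.05%


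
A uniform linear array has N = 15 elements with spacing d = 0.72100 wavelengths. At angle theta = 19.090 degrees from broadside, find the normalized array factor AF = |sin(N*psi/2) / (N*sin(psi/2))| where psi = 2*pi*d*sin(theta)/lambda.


psi = 2*pi*0.72100*sin(19.090 deg) = 1.481608 rad
AF = |sin(15*1.481608/2) / (15*sin(1.481608/2))| = 0.09811

0.09811


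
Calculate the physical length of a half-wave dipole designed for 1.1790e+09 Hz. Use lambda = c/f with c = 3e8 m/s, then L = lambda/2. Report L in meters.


lambda = c / f = 3.0000e+08 / 1.1790e+09 = 0.2544529 m
L = lambda / 2 = 0.2544529 / 2 = 0.1272 m

0.1272 m


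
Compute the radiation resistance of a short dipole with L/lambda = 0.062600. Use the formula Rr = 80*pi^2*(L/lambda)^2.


Rr = 80 * pi^2 * (0.062600)^2 = 80 * 9.869604 * 3.918760e-03 = 3.094 ohm

3.094 ohm


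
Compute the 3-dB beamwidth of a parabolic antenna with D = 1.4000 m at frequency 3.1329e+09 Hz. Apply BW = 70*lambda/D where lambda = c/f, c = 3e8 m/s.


lambda = c / f = 3.0000e+08 / 3.1329e+09 = 0.09575792 m
BW = 70 * 0.09575792 / 1.4000 = 4.788 deg

4.788 deg


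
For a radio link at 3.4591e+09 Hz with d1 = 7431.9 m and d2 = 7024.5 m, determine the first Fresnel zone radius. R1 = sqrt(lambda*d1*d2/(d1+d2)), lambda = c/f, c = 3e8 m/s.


lambda = c / f = 3.0000e+08 / 3.4591e+09 = 0.08672776 m
R1 = sqrt(0.08672776 * 7431.9 * 7024.5 / (7431.9 + 7024.5)) = 17.70 m

17.70 m


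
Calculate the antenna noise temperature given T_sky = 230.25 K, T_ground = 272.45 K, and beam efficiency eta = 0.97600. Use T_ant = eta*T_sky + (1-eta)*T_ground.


T_ant = 0.97600 * 230.25 + (1 - 0.97600) * 272.45 = 231.3 K

231.3 K


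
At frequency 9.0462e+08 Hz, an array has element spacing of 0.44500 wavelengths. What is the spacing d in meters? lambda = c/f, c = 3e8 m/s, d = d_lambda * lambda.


lambda = c / f = 3.0000e+08 / 9.0462e+08 = 0.3316310 m
d = 0.44500 * 0.3316310 = 0.1476 m

0.1476 m


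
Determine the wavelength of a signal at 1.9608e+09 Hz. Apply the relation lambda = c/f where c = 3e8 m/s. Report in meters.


lambda = c / f = 3.0000e+08 / 1.9608e+09 = 0.1530 m

0.1530 m


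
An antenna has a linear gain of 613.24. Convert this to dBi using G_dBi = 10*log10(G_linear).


G_dBi = 10 * log10(613.24) = 27.88 dBi

27.88 dBi


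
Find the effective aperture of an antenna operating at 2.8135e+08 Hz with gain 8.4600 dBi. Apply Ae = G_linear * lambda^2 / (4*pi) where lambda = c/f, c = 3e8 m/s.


lambda = c / f = 3.0000e+08 / 2.8135e+08 = 1.066288 m
G_linear = 10^(8.4600/10) = 7.014553
Ae = G_linear * lambda^2 / (4*pi) = 7.014553 * 1.066288^2 / (4*pi) = 0.6347 m^2

0.6347 m^2


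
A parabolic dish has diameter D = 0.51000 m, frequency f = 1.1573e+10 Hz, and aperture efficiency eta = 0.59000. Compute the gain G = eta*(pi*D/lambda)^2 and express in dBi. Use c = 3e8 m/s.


lambda = c / f = 3.0000e+08 / 1.1573e+10 = 0.02592241 m
G_linear = 0.59000 * (pi * 0.51000 / 0.02592241)^2 = 2253.935
G_dBi = 10 * log10(2253.935) = 33.53 dBi

33.53 dBi


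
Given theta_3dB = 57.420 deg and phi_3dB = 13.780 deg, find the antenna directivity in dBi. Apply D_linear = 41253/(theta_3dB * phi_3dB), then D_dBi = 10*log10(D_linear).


D_linear = 41253 / (57.420 * 13.780) = 52.13665
D_dBi = 10 * log10(52.13665) = 17.17 dBi

17.17 dBi


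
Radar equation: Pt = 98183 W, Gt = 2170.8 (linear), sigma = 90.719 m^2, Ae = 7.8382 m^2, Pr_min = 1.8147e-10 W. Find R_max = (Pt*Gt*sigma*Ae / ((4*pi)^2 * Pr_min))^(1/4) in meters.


R^4 = 98183*2170.8*90.719*7.8382 / ((4*pi)^2 * 1.8147e-10) = 5.288666e+18
R_max = 5.288666e+18^0.25 = 47955 m

47955 m


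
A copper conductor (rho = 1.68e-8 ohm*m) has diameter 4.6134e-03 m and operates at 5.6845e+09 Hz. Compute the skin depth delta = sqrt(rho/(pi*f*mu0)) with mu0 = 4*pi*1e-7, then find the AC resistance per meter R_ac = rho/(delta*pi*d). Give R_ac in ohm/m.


delta = sqrt(1.68e-8 / (pi * 5.6845e+09 * 4*pi*1e-7)) = 8.652242e-07 m
R_ac = 1.68e-8 / (8.652242e-07 * pi * 4.6134e-03) = 1.340 ohm/m

1.340 ohm/m


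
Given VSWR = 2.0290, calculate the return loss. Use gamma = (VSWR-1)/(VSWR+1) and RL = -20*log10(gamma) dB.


gamma = (2.0290 - 1) / (2.0290 + 1) = 0.3397161
RL = -20 * log10(0.3397161) = 9.378 dB

9.378 dB


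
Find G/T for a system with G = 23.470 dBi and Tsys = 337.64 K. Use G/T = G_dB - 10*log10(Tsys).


G/T = 23.470 - 10*log10(337.64) = 23.470 - 25.28454 = -1.815 dB/K

-1.815 dB/K


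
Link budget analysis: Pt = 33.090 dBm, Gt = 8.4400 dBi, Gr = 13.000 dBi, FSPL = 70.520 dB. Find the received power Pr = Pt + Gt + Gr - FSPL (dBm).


Pr = 33.090 + 8.4400 + 13.000 - 70.520 = -15.99 dBm

-15.99 dBm


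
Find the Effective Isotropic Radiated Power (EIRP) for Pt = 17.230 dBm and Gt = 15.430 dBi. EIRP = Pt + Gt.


EIRP = Pt + Gt = 17.230 + 15.430 = 32.66 dBm

32.66 dBm


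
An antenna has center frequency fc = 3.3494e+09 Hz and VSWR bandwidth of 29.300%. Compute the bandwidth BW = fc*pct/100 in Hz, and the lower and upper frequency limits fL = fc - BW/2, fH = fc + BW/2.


BW = 3.3494e+09 * 29.300/100 = 9.813742e+08 Hz
fL = 3.3494e+09 - 9.813742e+08/2 = 2.859e+09 Hz
fH = 3.3494e+09 + 9.813742e+08/2 = 3.840e+09 Hz

BW=9.814e+08 Hz, fL=2.859e+09 Hz, fH=3.840e+09 Hz


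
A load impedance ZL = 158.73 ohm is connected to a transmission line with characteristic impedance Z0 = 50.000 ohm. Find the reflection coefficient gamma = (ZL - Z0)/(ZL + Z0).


gamma = (158.73 - 50.000) / (158.73 + 50.000) = 0.5209

0.5209


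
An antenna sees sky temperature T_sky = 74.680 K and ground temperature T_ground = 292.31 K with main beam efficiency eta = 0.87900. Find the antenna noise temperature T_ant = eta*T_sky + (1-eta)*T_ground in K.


T_ant = 0.87900 * 74.680 + (1 - 0.87900) * 292.31 = 101.0 K

101.0 K


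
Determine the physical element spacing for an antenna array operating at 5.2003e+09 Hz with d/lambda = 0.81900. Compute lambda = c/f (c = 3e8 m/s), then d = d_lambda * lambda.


lambda = c / f = 3.0000e+08 / 5.2003e+09 = 0.05768898 m
d = 0.81900 * 0.05768898 = 0.04725 m

0.04725 m


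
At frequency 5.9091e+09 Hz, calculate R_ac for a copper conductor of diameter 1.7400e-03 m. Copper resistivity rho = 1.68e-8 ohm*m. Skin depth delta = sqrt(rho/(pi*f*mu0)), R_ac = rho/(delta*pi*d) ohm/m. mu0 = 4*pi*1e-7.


delta = sqrt(1.68e-8 / (pi * 5.9091e+09 * 4*pi*1e-7)) = 8.486216e-07 m
R_ac = 1.68e-8 / (8.486216e-07 * pi * 1.7400e-03) = 3.622 ohm/m

3.622 ohm/m


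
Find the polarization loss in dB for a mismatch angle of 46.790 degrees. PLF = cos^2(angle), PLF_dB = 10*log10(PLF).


PLF_linear = cos^2(46.790 deg) = 0.4687789
PLF_dB = 10 * log10(0.4687789) = -3.290 dB

-3.290 dB


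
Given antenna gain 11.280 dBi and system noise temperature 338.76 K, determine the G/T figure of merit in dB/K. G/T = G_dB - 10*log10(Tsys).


G/T = 11.280 - 10*log10(338.76) = 11.280 - 25.29892 = -14.02 dB/K

-14.02 dB/K


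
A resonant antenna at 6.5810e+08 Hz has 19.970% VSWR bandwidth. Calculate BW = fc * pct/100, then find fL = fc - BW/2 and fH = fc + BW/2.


BW = 6.5810e+08 * 19.970/100 = 1.314226e+08 Hz
fL = 6.5810e+08 - 1.314226e+08/2 = 5.924e+08 Hz
fH = 6.5810e+08 + 1.314226e+08/2 = 7.238e+08 Hz

BW=1.314e+08 Hz, fL=5.924e+08 Hz, fH=7.238e+08 Hz


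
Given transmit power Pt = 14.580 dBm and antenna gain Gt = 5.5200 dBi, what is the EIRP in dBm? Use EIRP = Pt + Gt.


EIRP = Pt + Gt = 14.580 + 5.5200 = 20.10 dBm

20.10 dBm


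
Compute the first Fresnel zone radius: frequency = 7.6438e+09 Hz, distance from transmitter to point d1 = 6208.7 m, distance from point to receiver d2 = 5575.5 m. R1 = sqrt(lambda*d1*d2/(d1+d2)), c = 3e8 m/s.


lambda = c / f = 3.0000e+08 / 7.6438e+09 = 0.03924749 m
R1 = sqrt(0.03924749 * 6208.7 * 5575.5 / (6208.7 + 5575.5)) = 10.74 m

10.74 m


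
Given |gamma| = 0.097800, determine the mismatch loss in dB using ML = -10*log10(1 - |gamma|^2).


ML = -10 * log10(1 - 0.097800^2) = -10 * log10(0.99043516) = 0.04174 dB

0.04174 dB


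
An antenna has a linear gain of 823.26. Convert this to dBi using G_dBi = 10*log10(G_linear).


G_dBi = 10 * log10(823.26) = 29.16 dBi

29.16 dBi


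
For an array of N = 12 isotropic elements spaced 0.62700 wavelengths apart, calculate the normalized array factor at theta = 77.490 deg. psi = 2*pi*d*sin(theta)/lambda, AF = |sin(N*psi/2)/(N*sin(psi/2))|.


psi = 2*pi*0.62700*sin(77.490 deg) = 3.846025 rad
AF = |sin(12*3.846025/2) / (12*sin(3.846025/2))| = 0.07851

0.07851


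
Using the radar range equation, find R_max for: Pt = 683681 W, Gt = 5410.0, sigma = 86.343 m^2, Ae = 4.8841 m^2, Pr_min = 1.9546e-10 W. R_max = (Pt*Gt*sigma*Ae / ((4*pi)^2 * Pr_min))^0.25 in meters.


R^4 = 683681*5410.0*86.343*4.8841 / ((4*pi)^2 * 1.9546e-10) = 5.053413e+19
R_max = 5.053413e+19^0.25 = 84313 m

84313 m


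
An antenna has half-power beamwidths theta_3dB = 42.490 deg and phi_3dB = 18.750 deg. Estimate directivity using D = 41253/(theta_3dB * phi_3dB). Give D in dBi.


D_linear = 41253 / (42.490 * 18.750) = 51.78065
D_dBi = 10 * log10(51.78065) = 17.14 dBi

17.14 dBi


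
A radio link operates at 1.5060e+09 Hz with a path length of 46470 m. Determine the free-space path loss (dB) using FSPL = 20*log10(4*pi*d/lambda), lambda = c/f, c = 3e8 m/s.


lambda = c / f = 3.0000e+08 / 1.5060e+09 = 0.1992032 m
FSPL = 20 * log10(4*pi*46470/0.1992032) = 129.3 dB

129.3 dB


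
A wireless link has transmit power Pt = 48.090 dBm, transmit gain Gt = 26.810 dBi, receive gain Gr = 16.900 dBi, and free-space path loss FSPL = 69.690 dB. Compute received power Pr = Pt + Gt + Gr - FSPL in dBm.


Pr = 48.090 + 26.810 + 16.900 - 69.690 = 22.11 dBm

22.11 dBm


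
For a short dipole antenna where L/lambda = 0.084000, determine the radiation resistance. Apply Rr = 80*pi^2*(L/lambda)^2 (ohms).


Rr = 80 * pi^2 * (0.084000)^2 = 80 * 9.869604 * 7.056000e-03 = 5.571 ohm

5.571 ohm


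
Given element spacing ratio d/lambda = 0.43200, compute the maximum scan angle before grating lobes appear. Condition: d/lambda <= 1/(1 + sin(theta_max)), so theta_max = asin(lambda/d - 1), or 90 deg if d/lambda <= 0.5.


lambda/d - 1 = 1/0.43200 - 1 = 1.314815 >= 1
d/lambda <= 0.5, so the array can scan to endfire without grating lobes: theta_max = 90 deg

90 deg


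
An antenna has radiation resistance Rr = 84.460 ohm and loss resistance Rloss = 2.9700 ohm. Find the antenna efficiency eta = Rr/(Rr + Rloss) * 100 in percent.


eta = 84.460 / (84.460 + 2.9700) * 100 = 96.60%

96.60%


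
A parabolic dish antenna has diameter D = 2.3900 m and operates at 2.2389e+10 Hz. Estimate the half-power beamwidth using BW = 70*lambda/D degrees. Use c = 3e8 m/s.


lambda = c / f = 3.0000e+08 / 2.2389e+10 = 0.01339944 m
BW = 70 * 0.01339944 / 2.3900 = 0.3925 deg

0.3925 deg


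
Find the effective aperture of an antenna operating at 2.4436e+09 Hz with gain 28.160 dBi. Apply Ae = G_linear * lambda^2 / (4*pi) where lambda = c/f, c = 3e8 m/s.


lambda = c / f = 3.0000e+08 / 2.4436e+09 = 0.1227697 m
G_linear = 10^(28.160/10) = 654.6362
Ae = G_linear * lambda^2 / (4*pi) = 654.6362 * 0.1227697^2 / (4*pi) = 0.7852 m^2

0.7852 m^2


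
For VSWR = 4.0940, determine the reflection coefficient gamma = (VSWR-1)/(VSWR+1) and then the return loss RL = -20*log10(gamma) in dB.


gamma = (4.0940 - 1) / (4.0940 + 1) = 0.6073812
RL = -20 * log10(0.6073812) = 4.331 dB

4.331 dB


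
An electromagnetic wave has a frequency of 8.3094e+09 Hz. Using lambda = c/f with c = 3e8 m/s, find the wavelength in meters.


lambda = c / f = 3.0000e+08 / 8.3094e+09 = 0.03610 m

0.03610 m


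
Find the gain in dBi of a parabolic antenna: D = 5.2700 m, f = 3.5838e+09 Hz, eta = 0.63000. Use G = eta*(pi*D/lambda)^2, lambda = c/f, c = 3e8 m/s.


lambda = c / f = 3.0000e+08 / 3.5838e+09 = 0.08371003 m
G_linear = 0.63000 * (pi * 5.2700 / 0.08371003)^2 = 24643.74
G_dBi = 10 * log10(24643.74) = 43.92 dBi

43.92 dBi


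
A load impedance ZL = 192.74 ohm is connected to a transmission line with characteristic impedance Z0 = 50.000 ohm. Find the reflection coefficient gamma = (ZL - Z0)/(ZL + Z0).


gamma = (192.74 - 50.000) / (192.74 + 50.000) = 0.5880

0.5880


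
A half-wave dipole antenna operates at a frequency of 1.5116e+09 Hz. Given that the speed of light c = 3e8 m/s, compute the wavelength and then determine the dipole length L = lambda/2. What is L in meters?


lambda = c / f = 3.0000e+08 / 1.5116e+09 = 0.1984652 m
L = lambda / 2 = 0.1984652 / 2 = 0.09923 m

0.09923 m


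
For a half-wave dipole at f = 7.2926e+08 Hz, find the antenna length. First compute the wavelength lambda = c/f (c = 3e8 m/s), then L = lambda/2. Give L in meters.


lambda = c / f = 3.0000e+08 / 7.2926e+08 = 0.4113759 m
L = lambda / 2 = 0.4113759 / 2 = 0.2057 m

0.2057 m


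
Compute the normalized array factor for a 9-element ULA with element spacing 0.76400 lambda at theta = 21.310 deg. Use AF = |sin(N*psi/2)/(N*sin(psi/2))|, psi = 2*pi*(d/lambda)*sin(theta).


psi = 2*pi*0.76400*sin(21.310 deg) = 1.744515 rad
AF = |sin(9*1.744515/2) / (9*sin(1.744515/2))| = 0.1451

0.1451


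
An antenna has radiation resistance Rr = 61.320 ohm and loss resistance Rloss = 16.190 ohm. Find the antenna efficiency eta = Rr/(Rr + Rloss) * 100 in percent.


eta = 61.320 / (61.320 + 16.190) * 100 = 79.11%

79.11%


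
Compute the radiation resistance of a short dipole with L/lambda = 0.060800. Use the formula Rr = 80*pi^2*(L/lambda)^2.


Rr = 80 * pi^2 * (0.060800)^2 = 80 * 9.869604 * 3.696640e-03 = 2.919 ohm

2.919 ohm


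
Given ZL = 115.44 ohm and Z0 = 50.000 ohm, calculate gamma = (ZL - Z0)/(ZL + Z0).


gamma = (115.44 - 50.000) / (115.44 + 50.000) = 0.3956

0.3956


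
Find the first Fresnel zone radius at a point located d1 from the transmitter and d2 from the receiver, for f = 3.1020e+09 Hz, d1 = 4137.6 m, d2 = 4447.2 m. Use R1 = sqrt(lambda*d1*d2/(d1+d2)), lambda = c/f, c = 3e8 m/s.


lambda = c / f = 3.0000e+08 / 3.1020e+09 = 0.09671180 m
R1 = sqrt(0.09671180 * 4137.6 * 4447.2 / (4137.6 + 4447.2)) = 14.40 m

14.40 m


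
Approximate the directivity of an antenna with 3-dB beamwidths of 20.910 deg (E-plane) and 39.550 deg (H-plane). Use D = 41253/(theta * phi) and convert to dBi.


D_linear = 41253 / (20.910 * 39.550) = 49.88328
D_dBi = 10 * log10(49.88328) = 16.98 dBi

16.98 dBi


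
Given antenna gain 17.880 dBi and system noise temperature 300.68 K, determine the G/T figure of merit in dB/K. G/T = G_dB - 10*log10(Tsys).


G/T = 17.880 - 10*log10(300.68) = 17.880 - 24.78105 = -6.901 dB/K

-6.901 dB/K


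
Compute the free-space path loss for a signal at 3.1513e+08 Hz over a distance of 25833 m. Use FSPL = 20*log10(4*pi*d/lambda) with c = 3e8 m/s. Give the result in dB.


lambda = c / f = 3.0000e+08 / 3.1513e+08 = 0.9519881 m
FSPL = 20 * log10(4*pi*25833/0.9519881) = 110.7 dB

110.7 dB


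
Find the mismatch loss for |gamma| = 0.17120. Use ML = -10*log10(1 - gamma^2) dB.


ML = -10 * log10(1 - 0.17120^2) = -10 * log10(0.97069056) = 0.1292 dB

0.1292 dB


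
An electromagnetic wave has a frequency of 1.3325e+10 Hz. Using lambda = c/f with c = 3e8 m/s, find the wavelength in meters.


lambda = c / f = 3.0000e+08 / 1.3325e+10 = 0.02251 m

0.02251 m


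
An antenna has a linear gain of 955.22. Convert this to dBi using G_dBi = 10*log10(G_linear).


G_dBi = 10 * log10(955.22) = 29.80 dBi

29.80 dBi


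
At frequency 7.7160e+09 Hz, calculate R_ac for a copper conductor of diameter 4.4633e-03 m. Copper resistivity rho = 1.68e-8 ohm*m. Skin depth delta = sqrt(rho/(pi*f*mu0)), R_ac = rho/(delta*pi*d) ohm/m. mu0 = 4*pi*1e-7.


delta = sqrt(1.68e-8 / (pi * 7.7160e+09 * 4*pi*1e-7)) = 7.426406e-07 m
R_ac = 1.68e-8 / (7.426406e-07 * pi * 4.4633e-03) = 1.613 ohm/m

1.613 ohm/m


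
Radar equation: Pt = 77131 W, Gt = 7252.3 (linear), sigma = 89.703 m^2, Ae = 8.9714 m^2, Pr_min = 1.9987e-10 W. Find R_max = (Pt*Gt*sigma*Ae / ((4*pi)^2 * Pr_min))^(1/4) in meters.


R^4 = 77131*7252.3*89.703*8.9714 / ((4*pi)^2 * 1.9987e-10) = 1.426279e+19
R_max = 1.426279e+19^0.25 = 61454 m

61454 m


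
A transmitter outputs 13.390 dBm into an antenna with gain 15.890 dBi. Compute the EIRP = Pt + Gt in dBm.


EIRP = Pt + Gt = 13.390 + 15.890 = 29.28 dBm

29.28 dBm


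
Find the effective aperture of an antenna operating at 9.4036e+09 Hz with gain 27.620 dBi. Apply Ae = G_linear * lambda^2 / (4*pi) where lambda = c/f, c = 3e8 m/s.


lambda = c / f = 3.0000e+08 / 9.4036e+09 = 0.03190268 m
G_linear = 10^(27.620/10) = 578.0960
Ae = G_linear * lambda^2 / (4*pi) = 578.0960 * 0.03190268^2 / (4*pi) = 0.04682 m^2

0.04682 m^2


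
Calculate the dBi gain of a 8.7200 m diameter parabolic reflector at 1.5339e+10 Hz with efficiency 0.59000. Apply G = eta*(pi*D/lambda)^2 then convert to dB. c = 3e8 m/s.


lambda = c / f = 3.0000e+08 / 1.5339e+10 = 0.01955799 m
G_linear = 0.59000 * (pi * 8.7200 / 0.01955799)^2 = 1.157541e+06
G_dBi = 10 * log10(1.157541e+06) = 60.64 dBi

60.64 dBi


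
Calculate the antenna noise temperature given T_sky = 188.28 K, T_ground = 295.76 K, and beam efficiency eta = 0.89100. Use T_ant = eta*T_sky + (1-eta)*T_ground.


T_ant = 0.89100 * 188.28 + (1 - 0.89100) * 295.76 = 200.0 K

200.0 K


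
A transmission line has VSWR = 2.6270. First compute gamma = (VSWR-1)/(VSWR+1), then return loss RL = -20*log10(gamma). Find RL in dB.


gamma = (2.6270 - 1) / (2.6270 + 1) = 0.4485801
RL = -20 * log10(0.4485801) = 6.963 dB

6.963 dB


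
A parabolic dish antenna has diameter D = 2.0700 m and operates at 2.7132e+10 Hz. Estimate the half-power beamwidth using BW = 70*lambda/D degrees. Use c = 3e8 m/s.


lambda = c / f = 3.0000e+08 / 2.7132e+10 = 0.01105705 m
BW = 70 * 0.01105705 / 2.0700 = 0.3739 deg

0.3739 deg


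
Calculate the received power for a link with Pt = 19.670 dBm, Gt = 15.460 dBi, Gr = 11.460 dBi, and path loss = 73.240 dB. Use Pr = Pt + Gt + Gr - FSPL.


Pr = 19.670 + 15.460 + 11.460 - 73.240 = -26.65 dBm

-26.65 dBm


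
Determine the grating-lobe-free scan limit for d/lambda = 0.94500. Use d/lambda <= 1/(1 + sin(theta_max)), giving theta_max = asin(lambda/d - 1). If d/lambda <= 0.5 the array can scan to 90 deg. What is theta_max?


lambda/d - 1 = 1/0.94500 - 1 = 0.05820106
theta_max = asin(0.05820106) = 3.337 deg

3.337 deg


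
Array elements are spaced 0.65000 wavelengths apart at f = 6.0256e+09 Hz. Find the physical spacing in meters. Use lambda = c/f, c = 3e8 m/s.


lambda = c / f = 3.0000e+08 / 6.0256e+09 = 0.04978757 m
d = 0.65000 * 0.04978757 = 0.03236 m

0.03236 m


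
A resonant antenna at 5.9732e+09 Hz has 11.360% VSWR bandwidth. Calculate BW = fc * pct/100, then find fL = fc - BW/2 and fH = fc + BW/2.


BW = 5.9732e+09 * 11.360/100 = 6.785555e+08 Hz
fL = 5.9732e+09 - 6.785555e+08/2 = 5.634e+09 Hz
fH = 5.9732e+09 + 6.785555e+08/2 = 6.312e+09 Hz

BW=6.786e+08 Hz, fL=5.634e+09 Hz, fH=6.312e+09 Hz


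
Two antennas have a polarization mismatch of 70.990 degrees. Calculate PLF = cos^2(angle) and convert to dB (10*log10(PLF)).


PLF_linear = cos^2(70.990 deg) = 0.1061021
PLF_dB = 10 * log10(0.1061021) = -9.743 dB

-9.743 dB


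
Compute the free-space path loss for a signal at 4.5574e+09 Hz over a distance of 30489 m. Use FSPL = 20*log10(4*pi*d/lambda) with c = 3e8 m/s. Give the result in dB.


lambda = c / f = 3.0000e+08 / 4.5574e+09 = 0.06582701 m
FSPL = 20 * log10(4*pi*30489/0.06582701) = 135.3 dB

135.3 dB


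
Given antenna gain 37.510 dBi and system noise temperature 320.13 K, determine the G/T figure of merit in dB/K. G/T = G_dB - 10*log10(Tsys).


G/T = 37.510 - 10*log10(320.13) = 37.510 - 25.05326 = 12.46 dB/K

12.46 dB/K


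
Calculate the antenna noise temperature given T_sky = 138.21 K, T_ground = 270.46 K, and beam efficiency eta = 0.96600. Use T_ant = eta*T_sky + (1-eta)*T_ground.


T_ant = 0.96600 * 138.21 + (1 - 0.96600) * 270.46 = 142.7 K

142.7 K


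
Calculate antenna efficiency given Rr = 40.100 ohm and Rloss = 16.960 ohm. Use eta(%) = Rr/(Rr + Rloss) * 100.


eta = 40.100 / (40.100 + 16.960) * 100 = 70.28%

70.28%


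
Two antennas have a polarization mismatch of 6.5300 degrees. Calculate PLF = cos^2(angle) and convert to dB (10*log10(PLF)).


PLF_linear = cos^2(6.5300 deg) = 0.9870670
PLF_dB = 10 * log10(0.9870670) = -0.05653 dB

-0.05653 dB


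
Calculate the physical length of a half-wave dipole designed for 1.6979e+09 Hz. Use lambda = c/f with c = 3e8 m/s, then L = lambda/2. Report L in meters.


lambda = c / f = 3.0000e+08 / 1.6979e+09 = 0.1766889 m
L = lambda / 2 = 0.1766889 / 2 = 0.08834 m

0.08834 m


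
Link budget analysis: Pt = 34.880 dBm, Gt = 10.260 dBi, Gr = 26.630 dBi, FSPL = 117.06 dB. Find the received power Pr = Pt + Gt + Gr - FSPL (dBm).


Pr = 34.880 + 10.260 + 26.630 - 117.06 = -45.29 dBm

-45.29 dBm


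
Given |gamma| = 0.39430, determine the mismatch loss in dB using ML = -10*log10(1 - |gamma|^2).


ML = -10 * log10(1 - 0.39430^2) = -10 * log10(0.84452751) = 0.7339 dB

0.7339 dB


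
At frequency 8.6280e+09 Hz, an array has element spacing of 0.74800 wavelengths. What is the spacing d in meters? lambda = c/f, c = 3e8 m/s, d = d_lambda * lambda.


lambda = c / f = 3.0000e+08 / 8.6280e+09 = 0.03477051 m
d = 0.74800 * 0.03477051 = 0.02601 m

0.02601 m


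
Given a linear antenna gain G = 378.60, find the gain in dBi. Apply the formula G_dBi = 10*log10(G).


G_dBi = 10 * log10(378.60) = 25.78 dBi

25.78 dBi


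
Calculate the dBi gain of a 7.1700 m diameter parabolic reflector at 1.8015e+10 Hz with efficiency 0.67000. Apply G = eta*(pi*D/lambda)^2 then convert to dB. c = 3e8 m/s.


lambda = c / f = 3.0000e+08 / 1.8015e+10 = 0.01665279 m
G_linear = 0.67000 * (pi * 7.1700 / 0.01665279)^2 = 1.225854e+06
G_dBi = 10 * log10(1.225854e+06) = 60.88 dBi

60.88 dBi


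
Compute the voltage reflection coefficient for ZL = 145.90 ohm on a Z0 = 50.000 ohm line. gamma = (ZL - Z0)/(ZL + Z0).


gamma = (145.90 - 50.000) / (145.90 + 50.000) = 0.4895

0.4895


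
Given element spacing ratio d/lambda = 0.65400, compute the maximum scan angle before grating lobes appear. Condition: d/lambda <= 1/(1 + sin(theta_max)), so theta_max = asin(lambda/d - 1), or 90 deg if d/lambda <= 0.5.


lambda/d - 1 = 1/0.65400 - 1 = 0.5290520
theta_max = asin(0.5290520) = 31.94 deg

31.94 deg


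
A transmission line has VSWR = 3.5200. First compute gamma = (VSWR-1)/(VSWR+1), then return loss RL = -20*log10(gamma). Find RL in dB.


gamma = (3.5200 - 1) / (3.5200 + 1) = 0.5575221
RL = -20 * log10(0.5575221) = 5.075 dB

5.075 dB


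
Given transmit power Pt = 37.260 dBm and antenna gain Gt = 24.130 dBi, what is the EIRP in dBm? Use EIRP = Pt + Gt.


EIRP = Pt + Gt = 37.260 + 24.130 = 61.39 dBm

61.39 dBm


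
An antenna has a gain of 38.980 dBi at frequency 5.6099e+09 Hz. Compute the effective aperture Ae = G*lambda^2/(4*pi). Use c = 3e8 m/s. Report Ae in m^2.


lambda = c / f = 3.0000e+08 / 5.6099e+09 = 0.05347689 m
G_linear = 10^(38.980/10) = 7906.786
Ae = G_linear * lambda^2 / (4*pi) = 7906.786 * 0.05347689^2 / (4*pi) = 1.799 m^2

1.799 m^2


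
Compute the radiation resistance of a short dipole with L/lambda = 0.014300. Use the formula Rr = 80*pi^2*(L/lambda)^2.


Rr = 80 * pi^2 * (0.014300)^2 = 80 * 9.869604 * 2.044900e-04 = 0.1615 ohm

0.1615 ohm


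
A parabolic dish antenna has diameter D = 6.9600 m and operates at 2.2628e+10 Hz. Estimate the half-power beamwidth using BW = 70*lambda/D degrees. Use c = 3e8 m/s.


lambda = c / f = 3.0000e+08 / 2.2628e+10 = 0.01325791 m
BW = 70 * 0.01325791 / 6.9600 = 0.1333 deg

0.1333 deg


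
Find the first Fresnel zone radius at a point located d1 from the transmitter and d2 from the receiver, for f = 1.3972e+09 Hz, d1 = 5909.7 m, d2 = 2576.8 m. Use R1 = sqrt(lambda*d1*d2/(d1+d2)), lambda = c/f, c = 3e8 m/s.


lambda = c / f = 3.0000e+08 / 1.3972e+09 = 0.2147151 m
R1 = sqrt(0.2147151 * 5909.7 * 2576.8 / (5909.7 + 2576.8)) = 19.63 m

19.63 m


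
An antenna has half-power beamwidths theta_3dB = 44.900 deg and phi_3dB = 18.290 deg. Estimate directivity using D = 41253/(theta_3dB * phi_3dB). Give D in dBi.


D_linear = 41253 / (44.900 * 18.290) = 50.23374
D_dBi = 10 * log10(50.23374) = 17.01 dBi

17.01 dBi


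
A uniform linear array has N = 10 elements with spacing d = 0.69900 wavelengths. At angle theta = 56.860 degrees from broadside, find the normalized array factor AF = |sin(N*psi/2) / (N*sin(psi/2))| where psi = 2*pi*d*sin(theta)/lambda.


psi = 2*pi*0.69900*sin(56.860 deg) = 3.677540 rad
AF = |sin(10*3.677540/2) / (10*sin(3.677540/2))| = 0.04621

0.04621


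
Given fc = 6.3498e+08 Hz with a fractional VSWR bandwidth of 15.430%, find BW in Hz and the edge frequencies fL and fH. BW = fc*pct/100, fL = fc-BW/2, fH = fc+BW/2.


BW = 6.3498e+08 * 15.430/100 = 9.797741e+07 Hz
fL = 6.3498e+08 - 9.797741e+07/2 = 5.860e+08 Hz
fH = 6.3498e+08 + 9.797741e+07/2 = 6.840e+08 Hz

BW=9.798e+07 Hz, fL=5.860e+08 Hz, fH=6.840e+08 Hz


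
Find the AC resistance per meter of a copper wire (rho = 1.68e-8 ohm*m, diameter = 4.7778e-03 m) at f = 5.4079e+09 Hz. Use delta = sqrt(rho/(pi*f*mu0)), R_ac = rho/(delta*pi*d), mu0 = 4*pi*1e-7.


delta = sqrt(1.68e-8 / (pi * 5.4079e+09 * 4*pi*1e-7)) = 8.870752e-07 m
R_ac = 1.68e-8 / (8.870752e-07 * pi * 4.7778e-03) = 1.262 ohm/m

1.262 ohm/m


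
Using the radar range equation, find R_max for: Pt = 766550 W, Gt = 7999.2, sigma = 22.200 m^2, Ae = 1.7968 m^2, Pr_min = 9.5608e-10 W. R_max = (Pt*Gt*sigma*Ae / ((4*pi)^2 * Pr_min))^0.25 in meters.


R^4 = 766550*7999.2*22.200*1.7968 / ((4*pi)^2 * 9.5608e-10) = 1.620040e+18
R_max = 1.620040e+18^0.25 = 35676 m

35676 m


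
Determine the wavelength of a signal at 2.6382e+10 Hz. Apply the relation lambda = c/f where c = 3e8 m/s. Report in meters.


lambda = c / f = 3.0000e+08 / 2.6382e+10 = 0.01137 m

0.01137 m


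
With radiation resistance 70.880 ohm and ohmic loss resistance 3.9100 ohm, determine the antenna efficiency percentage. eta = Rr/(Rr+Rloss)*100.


eta = 70.880 / (70.880 + 3.9100) * 100 = 94.77%

94.77%


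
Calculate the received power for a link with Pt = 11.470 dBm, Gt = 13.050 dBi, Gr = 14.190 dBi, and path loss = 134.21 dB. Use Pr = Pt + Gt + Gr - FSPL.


Pr = 11.470 + 13.050 + 14.190 - 134.21 = -95.50 dBm

-95.50 dBm


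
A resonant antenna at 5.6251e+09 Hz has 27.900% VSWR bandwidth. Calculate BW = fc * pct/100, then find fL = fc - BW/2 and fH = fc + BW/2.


BW = 5.6251e+09 * 27.900/100 = 1.569403e+09 Hz
fL = 5.6251e+09 - 1.569403e+09/2 = 4.840e+09 Hz
fH = 5.6251e+09 + 1.569403e+09/2 = 6.410e+09 Hz

BW=1.569e+09 Hz, fL=4.840e+09 Hz, fH=6.410e+09 Hz


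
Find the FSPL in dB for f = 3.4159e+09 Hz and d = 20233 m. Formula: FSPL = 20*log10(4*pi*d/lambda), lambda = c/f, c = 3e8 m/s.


lambda = c / f = 3.0000e+08 / 3.4159e+09 = 0.08782459 m
FSPL = 20 * log10(4*pi*20233/0.08782459) = 129.2 dB

129.2 dB


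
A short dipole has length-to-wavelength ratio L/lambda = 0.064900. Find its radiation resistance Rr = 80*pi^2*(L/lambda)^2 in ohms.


Rr = 80 * pi^2 * (0.064900)^2 = 80 * 9.869604 * 4.212010e-03 = 3.326 ohm

3.326 ohm


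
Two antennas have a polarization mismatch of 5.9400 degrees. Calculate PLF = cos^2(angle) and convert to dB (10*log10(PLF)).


PLF_linear = cos^2(5.9400 deg) = 0.9892905
PLF_dB = 10 * log10(0.9892905) = -0.04676 dB

-0.04676 dB


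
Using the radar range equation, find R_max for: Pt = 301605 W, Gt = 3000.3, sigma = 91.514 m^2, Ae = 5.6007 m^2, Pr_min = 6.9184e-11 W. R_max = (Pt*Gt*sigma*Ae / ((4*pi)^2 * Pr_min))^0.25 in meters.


R^4 = 301605*3000.3*91.514*5.6007 / ((4*pi)^2 * 6.9184e-11) = 4.245293e+19
R_max = 4.245293e+19^0.25 = 80719 m

80719 m


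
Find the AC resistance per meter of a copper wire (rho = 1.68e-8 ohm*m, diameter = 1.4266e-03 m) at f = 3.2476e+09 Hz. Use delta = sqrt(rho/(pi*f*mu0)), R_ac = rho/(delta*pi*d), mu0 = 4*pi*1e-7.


delta = sqrt(1.68e-8 / (pi * 3.2476e+09 * 4*pi*1e-7)) = 1.144705e-06 m
R_ac = 1.68e-8 / (1.144705e-06 * pi * 1.4266e-03) = 3.275 ohm/m

3.275 ohm/m


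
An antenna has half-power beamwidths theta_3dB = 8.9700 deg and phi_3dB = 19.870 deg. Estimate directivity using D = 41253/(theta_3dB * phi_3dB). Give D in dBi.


D_linear = 41253 / (8.9700 * 19.870) = 231.4543
D_dBi = 10 * log10(231.4543) = 23.64 dBi

23.64 dBi


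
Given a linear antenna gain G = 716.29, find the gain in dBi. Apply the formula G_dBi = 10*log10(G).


G_dBi = 10 * log10(716.29) = 28.55 dBi

28.55 dBi


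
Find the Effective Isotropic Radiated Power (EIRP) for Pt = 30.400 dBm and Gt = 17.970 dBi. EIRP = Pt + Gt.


EIRP = Pt + Gt = 30.400 + 17.970 = 48.37 dBm

48.37 dBm


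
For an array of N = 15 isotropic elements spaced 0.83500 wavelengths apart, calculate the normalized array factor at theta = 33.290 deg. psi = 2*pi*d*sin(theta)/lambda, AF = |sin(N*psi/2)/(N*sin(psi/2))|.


psi = 2*pi*0.83500*sin(33.290 deg) = 2.879661 rad
AF = |sin(15*2.879661/2) / (15*sin(2.879661/2))| = 0.02579

0.02579


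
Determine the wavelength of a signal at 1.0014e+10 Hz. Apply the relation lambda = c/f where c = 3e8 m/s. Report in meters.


lambda = c / f = 3.0000e+08 / 1.0014e+10 = 0.02996 m

0.02996 m


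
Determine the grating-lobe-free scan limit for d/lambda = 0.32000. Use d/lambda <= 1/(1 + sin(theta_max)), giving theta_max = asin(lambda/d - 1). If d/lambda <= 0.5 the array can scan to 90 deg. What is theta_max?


lambda/d - 1 = 1/0.32000 - 1 = 2.125000 >= 1
d/lambda <= 0.5, so the array can scan to endfire without grating lobes: theta_max = 90 deg

90 deg


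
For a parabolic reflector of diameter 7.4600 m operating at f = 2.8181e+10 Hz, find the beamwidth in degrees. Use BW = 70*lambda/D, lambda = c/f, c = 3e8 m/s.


lambda = c / f = 3.0000e+08 / 2.8181e+10 = 0.01064547 m
BW = 70 * 0.01064547 / 7.4600 = 0.09989 deg

0.09989 deg


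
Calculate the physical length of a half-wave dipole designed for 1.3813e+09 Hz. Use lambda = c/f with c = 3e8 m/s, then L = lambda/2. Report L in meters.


lambda = c / f = 3.0000e+08 / 1.3813e+09 = 0.2171867 m
L = lambda / 2 = 0.2171867 / 2 = 0.1086 m

0.1086 m


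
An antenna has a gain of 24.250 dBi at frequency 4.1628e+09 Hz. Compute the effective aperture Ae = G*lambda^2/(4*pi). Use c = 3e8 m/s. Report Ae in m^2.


lambda = c / f = 3.0000e+08 / 4.1628e+09 = 0.07206688 m
G_linear = 10^(24.250/10) = 266.0725
Ae = G_linear * lambda^2 / (4*pi) = 266.0725 * 0.07206688^2 / (4*pi) = 0.1100 m^2

0.1100 m^2


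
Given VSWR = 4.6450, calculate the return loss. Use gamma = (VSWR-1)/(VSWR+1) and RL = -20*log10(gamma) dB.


gamma = (4.6450 - 1) / (4.6450 + 1) = 0.6457042
RL = -20 * log10(0.6457042) = 3.799 dB

3.799 dB


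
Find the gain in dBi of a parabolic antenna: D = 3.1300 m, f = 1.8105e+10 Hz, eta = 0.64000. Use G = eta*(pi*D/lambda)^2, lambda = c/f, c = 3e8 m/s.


lambda = c / f = 3.0000e+08 / 1.8105e+10 = 0.01657001 m
G_linear = 0.64000 * (pi * 3.1300 / 0.01657001)^2 = 225383.9
G_dBi = 10 * log10(225383.9) = 53.53 dBi

53.53 dBi


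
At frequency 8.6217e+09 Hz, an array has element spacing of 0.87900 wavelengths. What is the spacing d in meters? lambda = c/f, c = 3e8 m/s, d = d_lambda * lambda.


lambda = c / f = 3.0000e+08 / 8.6217e+09 = 0.03479592 m
d = 0.87900 * 0.03479592 = 0.03059 m

0.03059 m


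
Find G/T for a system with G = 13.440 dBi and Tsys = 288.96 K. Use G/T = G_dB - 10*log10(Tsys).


G/T = 13.440 - 10*log10(288.96) = 13.440 - 24.60838 = -11.17 dB/K

-11.17 dB/K


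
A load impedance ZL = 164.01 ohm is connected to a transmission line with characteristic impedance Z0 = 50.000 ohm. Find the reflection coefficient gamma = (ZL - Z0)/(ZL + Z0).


gamma = (164.01 - 50.000) / (164.01 + 50.000) = 0.5327

0.5327


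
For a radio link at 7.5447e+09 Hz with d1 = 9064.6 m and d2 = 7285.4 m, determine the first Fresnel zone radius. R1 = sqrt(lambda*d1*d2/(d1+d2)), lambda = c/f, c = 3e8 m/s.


lambda = c / f = 3.0000e+08 / 7.5447e+09 = 0.03976301 m
R1 = sqrt(0.03976301 * 9064.6 * 7285.4 / (9064.6 + 7285.4)) = 12.67 m

12.67 m


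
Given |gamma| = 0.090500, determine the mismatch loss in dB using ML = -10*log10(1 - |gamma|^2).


ML = -10 * log10(1 - 0.090500^2) = -10 * log10(0.99180975) = 0.03572 dB

0.03572 dB


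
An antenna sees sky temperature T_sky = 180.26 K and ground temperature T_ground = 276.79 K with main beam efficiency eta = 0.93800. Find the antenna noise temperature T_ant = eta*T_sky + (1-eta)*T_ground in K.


T_ant = 0.93800 * 180.26 + (1 - 0.93800) * 276.79 = 186.2 K

186.2 K


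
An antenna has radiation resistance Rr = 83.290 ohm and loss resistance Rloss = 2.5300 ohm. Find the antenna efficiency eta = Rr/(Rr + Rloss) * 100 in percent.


eta = 83.290 / (83.290 + 2.5300) * 100 = 97.05%

97.05%
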